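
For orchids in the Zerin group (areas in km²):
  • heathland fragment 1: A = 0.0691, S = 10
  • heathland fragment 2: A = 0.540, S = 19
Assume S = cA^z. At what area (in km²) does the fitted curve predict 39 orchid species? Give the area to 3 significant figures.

z = ln(19/10) / ln(0.54/0.0691) = 0.6419 / 2.0560 = 0.3122
c = 10 / 0.0691^0.3122 = 10 / 0.4342 = 23.03
A = (39/23.03)^(1/0.3122) ⇒ ln A = ln(1.693)/0.3122 = 1.6873
A = e^1.6873 ≈ 5.405 km²

5.41 km²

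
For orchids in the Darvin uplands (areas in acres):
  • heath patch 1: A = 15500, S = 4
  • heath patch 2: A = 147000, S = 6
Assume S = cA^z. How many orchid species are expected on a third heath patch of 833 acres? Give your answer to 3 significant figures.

z = ln(6/4) / ln(147000/15500) = 0.4055 / 2.2496 = 0.1802
c = 4 / 15500^0.1802 = 4 / 5.692 = 0.7027
S₃ = 0.7027 × 833^0.1802 = 0.7027 × 3.361 ≈ 2.362

2.36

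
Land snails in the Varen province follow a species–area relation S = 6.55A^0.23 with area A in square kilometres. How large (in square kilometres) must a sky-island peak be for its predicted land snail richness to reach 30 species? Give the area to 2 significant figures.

750 square kilometres

30 = 6.55 × A^0.23  ⇒  A^0.23 = 30/6.55 = 4.58
ln A = ln(4.58) / 0.23 = 1.5217 / 0.23 = 6.6162
A = e^6.6162 ≈ 747.1 square kilometres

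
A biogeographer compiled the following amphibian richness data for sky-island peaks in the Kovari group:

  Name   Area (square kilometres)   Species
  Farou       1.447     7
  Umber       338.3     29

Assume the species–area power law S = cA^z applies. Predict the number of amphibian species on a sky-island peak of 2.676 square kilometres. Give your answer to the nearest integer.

z = ln(29/7) / ln(338.3/1.447) = 1.4214 / 5.4544 = 0.2606
c = 7 / 1.447^0.2606 = 7 / 1.101 = 6.357
S₃ = 6.357 × 2.676^0.2606 = 6.357 × 1.292 ≈ 8.216

8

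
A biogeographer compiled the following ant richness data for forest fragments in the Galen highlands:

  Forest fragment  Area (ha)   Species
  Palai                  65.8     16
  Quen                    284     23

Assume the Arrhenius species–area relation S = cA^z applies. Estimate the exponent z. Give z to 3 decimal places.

0.248

Taking logs: ln S = ln c + z ln A, so z = (ln S₂ − ln S₁)/(ln A₂ − ln A₁).
z = ln(23/16) / ln(284/65.8) = ln(1.438) / ln(4.316) = 0.3629 / 1.4624 = 0.2482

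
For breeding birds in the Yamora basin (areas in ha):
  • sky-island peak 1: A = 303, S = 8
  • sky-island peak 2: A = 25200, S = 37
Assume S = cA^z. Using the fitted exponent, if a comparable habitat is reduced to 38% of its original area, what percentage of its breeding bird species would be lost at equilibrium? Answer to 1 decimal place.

z = ln(37/8) / ln(25200/303) = 1.5315 / 4.4209 = 0.3464
S_new/S_old = (A_new/A_old)^z = 0.38^0.3464 = exp(0.3464 × -0.9676) = 0.7152
Fraction lost = 1 − 0.7152 = 0.2848

28.5%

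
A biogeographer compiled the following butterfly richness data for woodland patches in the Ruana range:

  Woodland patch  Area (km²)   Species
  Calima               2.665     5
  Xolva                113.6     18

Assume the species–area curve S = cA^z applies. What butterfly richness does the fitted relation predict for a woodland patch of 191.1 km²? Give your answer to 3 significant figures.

21.5

z = ln(18/5) / ln(113.6/2.665) = 1.2809 / 3.7525 = 0.3414
c = 5 / 2.665^0.3414 = 5 / 1.397 = 3.578
S₃ = 3.578 × 191.1^0.3414 = 3.578 × 6.008 ≈ 21.5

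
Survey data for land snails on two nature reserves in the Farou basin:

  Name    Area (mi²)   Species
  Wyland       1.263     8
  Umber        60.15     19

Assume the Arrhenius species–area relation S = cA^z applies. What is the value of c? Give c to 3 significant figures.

z = ln(S₂/S₁) / ln(A₂/A₁) = ln(19/8) / ln(60.15/1.263) = 0.8650 / 3.8634 = 0.2239
c = S₁ / A₁^z = 8 / 1.263^0.2239 = 8 / 1.054 = 7.593

7.59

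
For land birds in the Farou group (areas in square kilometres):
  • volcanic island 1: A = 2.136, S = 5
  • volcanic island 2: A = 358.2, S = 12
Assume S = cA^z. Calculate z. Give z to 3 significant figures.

Taking logs: ln S = ln c + z ln A, so z = (ln S₂ − ln S₁)/(ln A₂ − ln A₁).
z = ln(12/5) / ln(358.2/2.136) = ln(2.4) / ln(167.7) = 0.8755 / 5.1222 = 0.1709

0.171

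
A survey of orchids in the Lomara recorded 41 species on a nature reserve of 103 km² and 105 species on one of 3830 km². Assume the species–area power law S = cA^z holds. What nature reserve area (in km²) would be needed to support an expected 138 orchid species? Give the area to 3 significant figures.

z = ln(105/41) / ln(3830/103) = 0.9404 / 3.6159 = 0.2601
c = 41 / 103^0.2601 = 41 / 3.338 = 12.28
A = (138/12.28)^(1/0.2601) ⇒ ln A = ln(11.24)/0.2601 = 9.3015
A = e^9.3015 ≈ 10954 km²

11000 km²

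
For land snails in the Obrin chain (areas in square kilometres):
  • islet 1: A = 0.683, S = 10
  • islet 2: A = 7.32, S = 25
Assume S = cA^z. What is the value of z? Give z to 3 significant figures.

0.386

Taking logs: ln S = ln c + z ln A, so z = (ln S₂ − ln S₁)/(ln A₂ − ln A₁).
z = ln(25/10) / ln(7.32/0.683) = ln(2.5) / ln(10.72) = 0.9163 / 2.3719 = 0.3863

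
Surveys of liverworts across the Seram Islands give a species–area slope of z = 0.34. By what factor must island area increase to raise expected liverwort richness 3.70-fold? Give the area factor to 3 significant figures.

46.9

(A₂/A₁)^0.34 = 3.7, so A₂/A₁ = 3.7^(1/0.34) = 3.7^2.941
ln(A₂/A₁) = ln 3.7 / 0.34 = 1.3083 / 0.34 = 3.8480
A₂/A₁ = e^3.8480 ≈ 46.9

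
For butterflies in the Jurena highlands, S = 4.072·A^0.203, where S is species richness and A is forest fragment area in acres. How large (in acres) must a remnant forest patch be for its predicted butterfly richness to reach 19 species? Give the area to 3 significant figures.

1970 acres

19 = 4.072 × A^0.203  ⇒  A^0.203 = 19/4.072 = 4.666
ln A = ln(4.666) / 0.203 = 1.5403 / 0.203 = 7.5877
A = e^7.5877 ≈ 1974 acres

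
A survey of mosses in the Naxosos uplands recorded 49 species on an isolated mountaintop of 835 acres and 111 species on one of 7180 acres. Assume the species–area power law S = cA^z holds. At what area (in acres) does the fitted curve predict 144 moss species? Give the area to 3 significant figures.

14200 acres

z = ln(111/49) / ln(7180/835) = 0.8177 / 2.1516 = 0.3800
c = 49 / 835^0.3800 = 49 / 12.89 = 3.8
A = (144/3.8)^(1/0.3800) ⇒ ln A = ln(37.89)/0.3800 = 9.5639
A = e^9.5639 ≈ 14242 acres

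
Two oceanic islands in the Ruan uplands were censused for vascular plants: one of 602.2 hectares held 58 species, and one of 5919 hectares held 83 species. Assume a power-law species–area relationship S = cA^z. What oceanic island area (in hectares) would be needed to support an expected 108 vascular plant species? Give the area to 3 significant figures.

31700 hectares

z = ln(83/58) / ln(5919/602.2) = 0.3584 / 2.2853 = 0.1568
c = 58 / 602.2^0.1568 = 58 / 2.729 = 21.26
A = (108/21.26)^(1/0.1568) ⇒ ln A = ln(5.081)/0.1568 = 10.3648
A = e^10.3648 ≈ 31723 hectares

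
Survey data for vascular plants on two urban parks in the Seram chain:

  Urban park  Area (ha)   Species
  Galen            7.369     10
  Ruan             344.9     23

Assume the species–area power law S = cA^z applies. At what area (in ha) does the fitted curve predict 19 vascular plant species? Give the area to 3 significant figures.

z = ln(23/10) / ln(344.9/7.369) = 0.8329 / 3.8460 = 0.2166
c = 10 / 7.369^0.2166 = 10 / 1.541 = 6.489
A = (19/6.489)^(1/0.2166) ⇒ ln A = ln(2.928)/0.2166 = 4.9611
A = e^4.9611 ≈ 142.7 ha

143 ha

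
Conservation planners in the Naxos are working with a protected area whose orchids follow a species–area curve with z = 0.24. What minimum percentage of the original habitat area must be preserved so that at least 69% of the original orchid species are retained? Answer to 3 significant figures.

21.3%

Need (A_new/A_old)^0.24 = 0.69, so A_new/A_old = 0.69^(1/0.24) = 0.69^4.167
ln(A_new/A_old) = ln 0.69 / 0.24 = -0.3711 / 0.24 = -1.5461
A_new/A_old = e^-1.5461 ≈ 0.2131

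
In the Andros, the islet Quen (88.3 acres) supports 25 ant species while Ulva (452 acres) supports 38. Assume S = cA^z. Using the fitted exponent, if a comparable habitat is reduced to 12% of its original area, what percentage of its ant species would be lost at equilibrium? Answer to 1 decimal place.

41.9%

z = ln(38/25) / ln(452/88.3) = 0.4187 / 1.6329 = 0.2564
S_new/S_old = (A_new/A_old)^z = 0.12^0.2564 = exp(0.2564 × -2.1203) = 0.5806
Fraction lost = 1 − 0.5806 = 0.4194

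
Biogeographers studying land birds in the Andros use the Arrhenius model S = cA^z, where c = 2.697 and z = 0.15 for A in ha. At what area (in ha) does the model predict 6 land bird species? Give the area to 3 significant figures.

207 ha

6 = 2.697 × A^0.15  ⇒  A^0.15 = 6/2.697 = 2.225
ln A = ln(2.225) / 0.15 = 0.7996 / 0.15 = 5.3308
A = e^5.3308 ≈ 206.6 ha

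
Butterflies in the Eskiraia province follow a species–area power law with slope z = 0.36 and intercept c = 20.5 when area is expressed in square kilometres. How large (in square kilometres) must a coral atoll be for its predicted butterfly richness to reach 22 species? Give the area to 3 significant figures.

1.22 square kilometres

22 = 20.5 × A^0.36  ⇒  A^0.36 = 22/20.5 = 1.073
ln A = ln(1.073) / 0.36 = 0.0706 / 0.36 = 0.1962
A = e^0.1962 ≈ 1.217 square kilometres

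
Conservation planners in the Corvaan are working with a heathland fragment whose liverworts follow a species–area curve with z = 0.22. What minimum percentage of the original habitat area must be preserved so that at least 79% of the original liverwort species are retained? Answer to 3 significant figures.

34.3%

Need (A_new/A_old)^0.22 = 0.79, so A_new/A_old = 0.79^(1/0.22) = 0.79^4.545
ln(A_new/A_old) = ln 0.79 / 0.22 = -0.2357 / 0.22 = -1.0715
A_new/A_old = e^-1.0715 ≈ 0.3425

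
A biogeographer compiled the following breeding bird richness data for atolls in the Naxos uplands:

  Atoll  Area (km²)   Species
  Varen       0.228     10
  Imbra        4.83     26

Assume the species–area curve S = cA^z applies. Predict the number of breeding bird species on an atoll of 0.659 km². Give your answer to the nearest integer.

z = ln(26/10) / ln(4.83/0.228) = 0.9555 / 3.0533 = 0.3129
c = 10 / 0.228^0.3129 = 10 / 0.6296 = 15.88
S₃ = 15.88 × 0.659^0.3129 = 15.88 × 0.8776 ≈ 13.94

14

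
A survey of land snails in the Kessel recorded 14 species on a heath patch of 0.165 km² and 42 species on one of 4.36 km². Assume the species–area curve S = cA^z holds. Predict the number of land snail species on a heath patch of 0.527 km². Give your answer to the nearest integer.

z = ln(42/14) / ln(4.36/0.165) = 1.0986 / 3.2743 = 0.3355
c = 14 / 0.165^0.3355 = 14 / 0.5463 = 25.63
S₃ = 25.63 × 0.527^0.3355 = 25.63 × 0.8066 ≈ 20.67

21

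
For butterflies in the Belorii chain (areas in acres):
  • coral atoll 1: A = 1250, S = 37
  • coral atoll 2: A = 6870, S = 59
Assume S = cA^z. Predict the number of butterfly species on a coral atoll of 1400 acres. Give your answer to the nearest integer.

z = ln(59/37) / ln(6870/1250) = 0.4666 / 1.7040 = 0.2738
c = 37 / 1250^0.2738 = 37 / 7.048 = 5.25
S₃ = 5.25 × 1400^0.2738 = 5.25 × 7.27 ≈ 38.17

38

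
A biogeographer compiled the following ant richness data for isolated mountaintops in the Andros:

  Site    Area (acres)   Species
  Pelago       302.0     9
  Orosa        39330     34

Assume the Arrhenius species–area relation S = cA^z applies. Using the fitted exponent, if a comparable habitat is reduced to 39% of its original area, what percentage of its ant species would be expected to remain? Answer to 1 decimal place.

77.3%

z = ln(34/9) / ln(39330/302) = 1.3291 / 4.8693 = 0.2730
S_new/S_old = (A_new/A_old)^z = 0.39^0.2730 = exp(0.2730 × -0.9416) = 0.7734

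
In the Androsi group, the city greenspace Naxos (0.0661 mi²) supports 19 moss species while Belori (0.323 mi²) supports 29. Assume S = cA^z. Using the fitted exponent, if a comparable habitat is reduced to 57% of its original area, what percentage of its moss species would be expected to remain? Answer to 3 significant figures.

86.1%

z = ln(29/19) / ln(0.323/0.0661) = 0.4229 / 1.5865 = 0.2665
S_new/S_old = (A_new/A_old)^z = 0.57^0.2665 = exp(0.2665 × -0.5621) = 0.8609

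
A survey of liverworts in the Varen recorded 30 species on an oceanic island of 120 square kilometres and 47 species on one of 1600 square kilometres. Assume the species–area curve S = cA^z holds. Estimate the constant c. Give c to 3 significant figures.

z = ln(S₂/S₁) / ln(A₂/A₁) = ln(47/30) / ln(1600/120) = 0.4490 / 2.5903 = 0.1733
c = S₁ / A₁^z = 30 / 120^0.1733 = 30 / 2.293 = 13.08

13.1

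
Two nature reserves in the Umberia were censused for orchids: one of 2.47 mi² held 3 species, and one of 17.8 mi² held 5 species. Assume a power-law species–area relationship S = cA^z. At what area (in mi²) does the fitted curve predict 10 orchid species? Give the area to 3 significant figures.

260 mi²

z = ln(5/3) / ln(17.8/2.47) = 0.5108 / 1.9750 = 0.2586
c = 3 / 2.47^0.2586 = 3 / 1.263 = 2.374
A = (10/2.374)^(1/0.2586) ⇒ ln A = ln(4.212)/0.2586 = 5.5591
A = e^5.5591 ≈ 259.6 mi²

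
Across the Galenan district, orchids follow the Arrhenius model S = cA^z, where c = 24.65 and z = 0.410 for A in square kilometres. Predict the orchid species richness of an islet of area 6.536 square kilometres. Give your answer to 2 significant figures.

S = 24.65 × 6.536^0.41 = 24.65 × 2.159 ≈ 53.22

53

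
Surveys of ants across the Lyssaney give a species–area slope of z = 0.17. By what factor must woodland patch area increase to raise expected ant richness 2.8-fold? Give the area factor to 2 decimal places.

(A₂/A₁)^0.17 = 2.8, so A₂/A₁ = 2.8^(1/0.17) = 2.8^5.882
ln(A₂/A₁) = ln 2.8 / 0.17 = 1.0296 / 0.17 = 6.0566
A₂/A₁ = e^6.0566 ≈ 426.9

426.91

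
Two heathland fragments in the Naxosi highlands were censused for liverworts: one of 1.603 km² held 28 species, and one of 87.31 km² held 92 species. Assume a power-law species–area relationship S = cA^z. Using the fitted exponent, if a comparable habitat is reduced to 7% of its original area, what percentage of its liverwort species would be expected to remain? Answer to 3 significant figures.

45.3%

z = ln(92/28) / ln(87.31/1.603) = 1.1896 / 3.9976 = 0.2976
S_new/S_old = (A_new/A_old)^z = 0.07^0.2976 = exp(0.2976 × -2.6593) = 0.4532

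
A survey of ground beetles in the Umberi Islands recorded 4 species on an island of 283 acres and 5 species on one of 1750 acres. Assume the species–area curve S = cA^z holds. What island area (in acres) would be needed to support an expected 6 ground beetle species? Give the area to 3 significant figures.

7750 acres

z = ln(5/4) / ln(1750/283) = 0.2231 / 1.8219 = 0.1225
c = 4 / 283^0.1225 = 4 / 1.997 = 2.003
A = (6/2.003)^(1/0.1225) ⇒ ln A = ln(2.995)/0.1225 = 8.9560
A = e^8.9560 ≈ 7754 acres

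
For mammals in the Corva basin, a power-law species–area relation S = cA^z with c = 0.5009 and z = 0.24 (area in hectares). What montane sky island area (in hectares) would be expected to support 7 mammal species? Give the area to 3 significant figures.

59200 hectares

7 = 0.5009 × A^0.24  ⇒  A^0.24 = 7/0.5009 = 13.97
ln A = ln(13.97) / 0.24 = 2.6373 / 0.24 = 10.9886
A = e^10.9886 ≈ 59194 hectares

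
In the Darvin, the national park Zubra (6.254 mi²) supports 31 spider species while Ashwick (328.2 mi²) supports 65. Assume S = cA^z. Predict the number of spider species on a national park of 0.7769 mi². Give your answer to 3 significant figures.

z = ln(65/31) / ln(328.2/6.254) = 0.7404 / 3.9604 = 0.1870
c = 31 / 6.254^0.1870 = 31 / 1.409 = 22
S₃ = 22 × 0.7769^0.1870 = 22 × 0.9539 ≈ 20.99

21.0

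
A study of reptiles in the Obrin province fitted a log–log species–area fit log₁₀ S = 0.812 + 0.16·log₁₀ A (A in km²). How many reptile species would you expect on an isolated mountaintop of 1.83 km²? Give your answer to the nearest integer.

S = 6.486 × 1.83^0.16 = 6.486 × 1.102 ≈ 7.145

7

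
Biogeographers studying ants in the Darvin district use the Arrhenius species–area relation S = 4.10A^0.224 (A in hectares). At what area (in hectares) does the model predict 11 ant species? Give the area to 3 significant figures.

81.9 hectares

11 = 4.1 × A^0.224  ⇒  A^0.224 = 11/4.1 = 2.683
ln A = ln(2.683) / 0.224 = 0.9869 / 0.224 = 4.4058
A = e^4.4058 ≈ 81.93 hectares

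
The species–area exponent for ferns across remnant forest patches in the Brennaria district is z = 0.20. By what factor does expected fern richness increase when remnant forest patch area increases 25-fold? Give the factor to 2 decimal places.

S₂/S₁ = (A₂/A₁)^z = 25^0.2
ln(S₂/S₁) = 0.2 × ln 25 = 0.2 × 3.2189 = 0.6438
S₂/S₁ = e^0.6438 ≈ 1.904

1.90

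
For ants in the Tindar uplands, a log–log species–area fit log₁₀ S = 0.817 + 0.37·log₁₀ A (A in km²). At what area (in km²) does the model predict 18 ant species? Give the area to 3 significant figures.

15.3 km²

18 = 6.561 × A^0.37  ⇒  A^0.37 = 18/6.561 = 2.743
ln A = ln(2.743) / 0.37 = 1.0092 / 0.37 = 2.7275
A = e^2.7275 ≈ 15.29 km²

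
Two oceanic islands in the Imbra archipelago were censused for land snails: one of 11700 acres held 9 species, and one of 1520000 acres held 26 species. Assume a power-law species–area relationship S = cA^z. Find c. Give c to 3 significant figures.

1.17

z = ln(S₂/S₁) / ln(A₂/A₁) = ln(26/9) / ln(1520000/11700) = 1.0609 / 4.8669 = 0.2180
c = S₁ / A₁^z = 9 / 11700^0.2180 = 9 / 7.705 = 1.168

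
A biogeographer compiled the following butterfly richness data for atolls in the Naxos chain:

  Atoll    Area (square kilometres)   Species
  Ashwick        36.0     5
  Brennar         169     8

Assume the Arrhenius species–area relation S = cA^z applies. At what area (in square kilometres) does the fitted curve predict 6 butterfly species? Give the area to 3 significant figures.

65.6 square kilometres

z = ln(8/5) / ln(169/36) = 0.4700 / 1.5464 = 0.3039
c = 5 / 36^0.3039 = 5 / 2.972 = 1.682
A = (6/1.682)^(1/0.3039) ⇒ ln A = ln(3.566)/0.3039 = 4.1834
A = e^4.1834 ≈ 65.59 square kilometres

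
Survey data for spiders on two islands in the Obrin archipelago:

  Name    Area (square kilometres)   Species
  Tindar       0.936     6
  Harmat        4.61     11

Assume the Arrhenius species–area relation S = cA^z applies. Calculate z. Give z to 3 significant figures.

0.380

Taking logs: ln S = ln c + z ln A, so z = (ln S₂ − ln S₁)/(ln A₂ − ln A₁).
z = ln(11/6) / ln(4.61/0.936) = ln(1.833) / ln(4.925) = 0.6061 / 1.5944 = 0.3802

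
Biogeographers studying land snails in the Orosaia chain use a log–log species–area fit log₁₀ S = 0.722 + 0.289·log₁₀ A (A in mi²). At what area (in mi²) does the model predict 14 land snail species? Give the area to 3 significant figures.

14 = 5.272 × A^0.289  ⇒  A^0.289 = 14/5.272 = 2.655
ln A = ln(2.655) / 0.289 = 0.9766 / 0.289 = 3.3792
A = e^3.3792 ≈ 29.35 mi²

29.3 mi²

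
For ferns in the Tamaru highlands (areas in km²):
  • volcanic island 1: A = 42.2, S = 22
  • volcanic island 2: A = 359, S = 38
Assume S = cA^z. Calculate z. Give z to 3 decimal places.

0.255

Taking logs: ln S = ln c + z ln A, so z = (ln S₂ − ln S₁)/(ln A₂ − ln A₁).
z = ln(38/22) / ln(359/42.2) = ln(1.727) / ln(8.507) = 0.5465 / 2.1409 = 0.2553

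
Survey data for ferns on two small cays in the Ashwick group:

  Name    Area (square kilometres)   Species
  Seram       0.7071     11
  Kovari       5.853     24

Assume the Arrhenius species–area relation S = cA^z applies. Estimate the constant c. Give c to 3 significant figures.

12.5

z = ln(S₂/S₁) / ln(A₂/A₁) = ln(24/11) / ln(5.853/0.7071) = 0.7802 / 2.1135 = 0.3691
c = S₁ / A₁^z = 11 / 0.7071^0.3691 = 11 / 0.8799 = 12.5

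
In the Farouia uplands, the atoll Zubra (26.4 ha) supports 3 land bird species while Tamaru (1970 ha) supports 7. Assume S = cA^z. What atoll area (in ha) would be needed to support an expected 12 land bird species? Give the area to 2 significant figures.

31000 ha

z = ln(7/3) / ln(1970/26.4) = 0.8473 / 4.3124 = 0.1965
c = 3 / 26.4^0.1965 = 3 / 1.902 = 1.577
A = (12/1.577)^(1/0.1965) ⇒ ln A = ln(7.61)/0.1965 = 10.3291
A = e^10.3291 ≈ 30610 ha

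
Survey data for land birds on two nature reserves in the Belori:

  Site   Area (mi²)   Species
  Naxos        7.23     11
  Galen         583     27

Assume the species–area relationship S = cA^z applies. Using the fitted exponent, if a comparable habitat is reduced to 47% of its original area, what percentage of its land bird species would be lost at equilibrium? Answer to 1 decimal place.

z = ln(27/11) / ln(583/7.23) = 0.8979 / 4.3899 = 0.2045
S_new/S_old = (A_new/A_old)^z = 0.47^0.2045 = exp(0.2045 × -0.7550) = 0.8569
Fraction lost = 1 − 0.8569 = 0.1431

14.3%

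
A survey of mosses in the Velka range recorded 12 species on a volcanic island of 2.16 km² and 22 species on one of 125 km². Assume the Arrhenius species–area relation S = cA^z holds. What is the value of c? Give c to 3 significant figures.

10.7

z = ln(S₂/S₁) / ln(A₂/A₁) = ln(22/12) / ln(125/2.16) = 0.6061 / 4.0582 = 0.1494
c = S₁ / A₁^z = 12 / 2.16^0.1494 = 12 / 1.122 = 10.7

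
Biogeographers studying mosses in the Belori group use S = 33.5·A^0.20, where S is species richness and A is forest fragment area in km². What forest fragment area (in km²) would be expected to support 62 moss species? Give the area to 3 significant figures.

62 = 33.5 × A^0.2  ⇒  A^0.2 = 62/33.5 = 1.851
ln A = ln(1.851) / 0.2 = 0.6156 / 0.2 = 3.0779
A = e^3.0779 ≈ 21.71 km²

21.7 km²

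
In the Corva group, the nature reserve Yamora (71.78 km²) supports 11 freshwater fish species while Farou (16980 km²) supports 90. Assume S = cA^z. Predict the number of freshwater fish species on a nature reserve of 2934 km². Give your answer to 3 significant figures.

z = ln(90/11) / ln(16980/71.78) = 2.1019 / 5.4662 = 0.3845
c = 11 / 71.78^0.3845 = 11 / 5.172 = 2.127
S₃ = 2.127 × 2934^0.3845 = 2.127 × 21.54 ≈ 45.82

45.8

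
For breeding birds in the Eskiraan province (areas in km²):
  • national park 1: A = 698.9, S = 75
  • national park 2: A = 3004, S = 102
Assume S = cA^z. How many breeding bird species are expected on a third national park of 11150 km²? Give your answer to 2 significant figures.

z = ln(102/75) / ln(3004/698.9) = 0.3075 / 1.4582 = 0.2109
c = 75 / 698.9^0.2109 = 75 / 3.979 = 18.85
S₃ = 18.85 × 11150^0.2109 = 18.85 × 7.136 ≈ 134.5

130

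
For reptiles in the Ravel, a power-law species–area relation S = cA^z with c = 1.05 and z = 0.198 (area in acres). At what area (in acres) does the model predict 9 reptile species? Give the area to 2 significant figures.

52000 acres

9 = 1.05 × A^0.198  ⇒  A^0.198 = 9/1.05 = 8.571
ln A = ln(8.571) / 0.198 = 2.1484 / 0.198 = 10.8507
A = e^10.8507 ≈ 51569 acres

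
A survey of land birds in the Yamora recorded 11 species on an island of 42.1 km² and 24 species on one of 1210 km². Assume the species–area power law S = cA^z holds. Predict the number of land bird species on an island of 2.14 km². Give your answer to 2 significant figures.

z = ln(24/11) / ln(1210/42.1) = 0.7802 / 3.3583 = 0.2323
c = 11 / 42.1^0.2323 = 11 / 2.384 = 4.614
S₃ = 4.614 × 2.14^0.2323 = 4.614 × 1.193 ≈ 5.506

5.5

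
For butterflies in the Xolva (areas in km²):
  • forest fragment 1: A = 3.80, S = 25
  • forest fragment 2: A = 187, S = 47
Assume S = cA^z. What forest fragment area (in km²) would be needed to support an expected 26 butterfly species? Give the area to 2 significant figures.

4.8 km²

z = ln(47/25) / ln(187/3.8) = 0.6313 / 3.8961 = 0.1620
c = 25 / 3.8^0.1620 = 25 / 1.241 = 20.14
A = (26/20.14)^(1/0.1620) ⇒ ln A = ln(1.291)/0.1620 = 1.5771
A = e^1.5771 ≈ 4.841 km²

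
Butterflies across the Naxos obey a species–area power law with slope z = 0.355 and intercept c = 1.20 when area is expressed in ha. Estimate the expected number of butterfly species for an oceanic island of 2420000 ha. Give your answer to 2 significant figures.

220

S = 1.2 × 2420000^0.355
ln S = ln 1.2 + 0.355 × ln 2420000 = 0.1823 + 0.355 × 14.6993 = 5.4006
S = e^5.4006 ≈ 221.5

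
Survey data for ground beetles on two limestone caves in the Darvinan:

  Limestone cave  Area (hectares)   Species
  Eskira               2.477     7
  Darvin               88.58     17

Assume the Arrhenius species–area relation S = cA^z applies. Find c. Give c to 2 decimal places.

z = ln(S₂/S₁) / ln(A₂/A₁) = ln(17/7) / ln(88.58/2.477) = 0.8873 / 3.5769 = 0.2481
c = S₁ / A₁^z = 7 / 2.477^0.2481 = 7 / 1.252 = 5.59

5.59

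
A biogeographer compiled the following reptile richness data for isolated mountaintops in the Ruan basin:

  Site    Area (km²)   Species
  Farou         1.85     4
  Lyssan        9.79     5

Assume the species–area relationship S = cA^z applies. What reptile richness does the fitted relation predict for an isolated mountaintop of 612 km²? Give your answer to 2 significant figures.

8.7

z = ln(5/4) / ln(9.79/1.85) = 0.2231 / 1.6662 = 0.1339
c = 4 / 1.85^0.1339 = 4 / 1.086 = 3.684
S₃ = 3.684 × 612^0.1339 = 3.684 × 2.362 ≈ 8.7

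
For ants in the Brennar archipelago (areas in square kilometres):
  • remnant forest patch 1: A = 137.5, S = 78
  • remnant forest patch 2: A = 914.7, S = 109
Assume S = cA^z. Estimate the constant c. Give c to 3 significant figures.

32.7

z = ln(S₂/S₁) / ln(A₂/A₁) = ln(109/78) / ln(914.7/137.5) = 0.3346 / 1.8950 = 0.1766
c = S₁ / A₁^z = 78 / 137.5^0.1766 = 78 / 2.386 = 32.7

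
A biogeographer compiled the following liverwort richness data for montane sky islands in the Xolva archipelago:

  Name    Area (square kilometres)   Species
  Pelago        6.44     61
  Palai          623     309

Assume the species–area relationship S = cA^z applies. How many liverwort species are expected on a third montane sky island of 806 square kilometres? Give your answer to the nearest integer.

z = ln(309/61) / ln(623/6.44) = 1.6225 / 4.5720 = 0.3549
c = 61 / 6.44^0.3549 = 61 / 1.937 = 31.5
S₃ = 31.5 × 806^0.3549 = 31.5 × 10.75 ≈ 338.6

339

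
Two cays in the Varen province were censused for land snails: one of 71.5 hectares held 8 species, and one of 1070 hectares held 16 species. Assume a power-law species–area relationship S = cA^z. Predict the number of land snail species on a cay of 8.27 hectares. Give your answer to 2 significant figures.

z = ln(16/8) / ln(1070/71.5) = 0.6931 / 2.7057 = 0.2562
c = 8 / 71.5^0.2562 = 8 / 2.986 = 2.68
S₃ = 2.68 × 8.27^0.2562 = 2.68 × 1.718 ≈ 4.604

4.6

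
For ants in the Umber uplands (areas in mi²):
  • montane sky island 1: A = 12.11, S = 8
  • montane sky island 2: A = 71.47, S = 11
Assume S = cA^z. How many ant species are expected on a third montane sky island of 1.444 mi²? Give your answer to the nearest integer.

5

z = ln(11/8) / ln(71.47/12.11) = 0.3185 / 1.7752 = 0.1794
c = 8 / 12.11^0.1794 = 8 / 1.564 = 5.114
S₃ = 5.114 × 1.444^0.1794 = 5.114 × 1.068 ≈ 5.463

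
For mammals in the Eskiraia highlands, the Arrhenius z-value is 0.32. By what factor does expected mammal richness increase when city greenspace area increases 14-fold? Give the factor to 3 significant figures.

2.33

S₂/S₁ = (A₂/A₁)^z = 14^0.32
ln(S₂/S₁) = 0.32 × ln 14 = 0.32 × 2.6391 = 0.8445
S₂/S₁ = e^0.8445 ≈ 2.327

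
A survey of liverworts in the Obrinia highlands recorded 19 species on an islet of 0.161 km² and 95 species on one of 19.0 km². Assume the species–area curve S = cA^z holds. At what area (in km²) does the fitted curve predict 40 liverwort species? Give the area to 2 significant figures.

1.5 km²

z = ln(95/19) / ln(19/0.161) = 1.6094 / 4.7708 = 0.3374
c = 19 / 0.161^0.3374 = 19 / 0.54 = 35.18
A = (40/35.18)^(1/0.3374) ⇒ ln A = ln(1.137)/0.3374 = 0.3804
A = e^0.3804 ≈ 1.463 km²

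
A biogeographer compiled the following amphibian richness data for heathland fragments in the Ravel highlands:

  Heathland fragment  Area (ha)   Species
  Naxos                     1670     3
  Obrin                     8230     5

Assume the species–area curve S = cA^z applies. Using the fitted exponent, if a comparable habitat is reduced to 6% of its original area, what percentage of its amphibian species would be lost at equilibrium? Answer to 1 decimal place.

z = ln(5/3) / ln(8230/1670) = 0.5108 / 1.5950 = 0.3203
S_new/S_old = (A_new/A_old)^z = 0.06^0.3203 = exp(0.3203 × -2.8134) = 0.4061
Fraction lost = 1 − 0.4061 = 0.5939

59.4%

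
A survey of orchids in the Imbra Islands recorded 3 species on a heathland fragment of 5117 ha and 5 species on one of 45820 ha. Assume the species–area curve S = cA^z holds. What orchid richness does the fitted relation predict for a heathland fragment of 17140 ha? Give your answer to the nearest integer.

4

z = ln(5/3) / ln(45820/5117) = 0.5108 / 2.1922 = 0.2330
c = 3 / 5117^0.2330 = 3 / 7.316 = 0.41
S₃ = 0.41 × 17140^0.2330 = 0.41 × 9.697 ≈ 3.976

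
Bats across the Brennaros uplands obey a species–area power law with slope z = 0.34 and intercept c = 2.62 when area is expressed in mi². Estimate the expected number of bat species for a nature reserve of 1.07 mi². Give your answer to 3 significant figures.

S = 2.62 × 1.07^0.34
ln S = ln 2.62 + 0.34 × ln 1.07 = 0.9632 + 0.34 × 0.0677 = 0.9862
S = e^0.9862 ≈ 2.681

2.68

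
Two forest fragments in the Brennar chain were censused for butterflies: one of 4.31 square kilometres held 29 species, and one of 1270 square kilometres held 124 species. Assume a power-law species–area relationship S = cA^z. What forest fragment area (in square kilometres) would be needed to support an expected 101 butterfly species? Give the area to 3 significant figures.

569 square kilometres

z = ln(124/29) / ln(1270/4.31) = 1.4530 / 5.6858 = 0.2555
c = 29 / 4.31^0.2555 = 29 / 1.453 = 19.96
A = (101/19.96)^(1/0.2555) ⇒ ln A = ln(5.059)/0.2555 = 6.3439
A = e^6.3439 ≈ 569 square kilometres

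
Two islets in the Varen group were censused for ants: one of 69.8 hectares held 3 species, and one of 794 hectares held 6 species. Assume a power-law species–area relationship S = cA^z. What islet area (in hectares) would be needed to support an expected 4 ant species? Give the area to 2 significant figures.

z = ln(6/3) / ln(794/69.8) = 0.6931 / 2.4314 = 0.2851
c = 3 / 69.8^0.2851 = 3 / 3.355 = 0.8943
A = (4/0.8943)^(1/0.2851) ⇒ ln A = ln(4.473)/0.2851 = 5.2548
A = e^5.2548 ≈ 191.5 hectares

190 hectares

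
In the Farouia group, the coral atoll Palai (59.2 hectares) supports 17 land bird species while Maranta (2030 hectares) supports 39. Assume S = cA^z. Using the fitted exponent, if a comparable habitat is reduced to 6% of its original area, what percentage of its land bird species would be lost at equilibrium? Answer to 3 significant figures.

z = ln(39/17) / ln(2030/59.2) = 0.8303 / 3.5349 = 0.2349
S_new/S_old = (A_new/A_old)^z = 0.06^0.2349 = exp(0.2349 × -2.8134) = 0.5164
Fraction lost = 1 − 0.5164 = 0.4836

48.4%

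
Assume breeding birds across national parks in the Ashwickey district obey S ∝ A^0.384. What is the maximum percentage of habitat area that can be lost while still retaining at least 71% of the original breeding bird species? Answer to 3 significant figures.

Need (A_new/A_old)^0.384 = 0.71, so A_new/A_old = 0.71^(1/0.384) = 0.71^2.604
ln(A_new/A_old) = ln 0.71 / 0.384 = -0.3425 / 0.384 = -0.8919
A_new/A_old = e^-0.8919 ≈ 0.4099
Fraction that can be lost = 1 − 0.4099 = 0.5901

59.0%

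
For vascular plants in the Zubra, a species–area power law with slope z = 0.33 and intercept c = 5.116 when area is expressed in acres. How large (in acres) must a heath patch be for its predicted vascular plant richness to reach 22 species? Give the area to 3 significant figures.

83.1 acres

22 = 5.116 × A^0.33  ⇒  A^0.33 = 22/5.116 = 4.3
ln A = ln(4.3) / 0.33 = 1.4587 / 0.33 = 4.4202
A = e^4.4202 ≈ 83.11 acres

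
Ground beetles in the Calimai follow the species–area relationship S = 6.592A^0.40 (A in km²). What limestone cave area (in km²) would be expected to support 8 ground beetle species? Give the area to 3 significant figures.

8 = 6.592 × A^0.4  ⇒  A^0.4 = 8/6.592 = 1.214
ln A = ln(1.214) / 0.4 = 0.1936 / 0.4 = 0.4840
A = e^0.4840 ≈ 1.622 km²

1.62 km²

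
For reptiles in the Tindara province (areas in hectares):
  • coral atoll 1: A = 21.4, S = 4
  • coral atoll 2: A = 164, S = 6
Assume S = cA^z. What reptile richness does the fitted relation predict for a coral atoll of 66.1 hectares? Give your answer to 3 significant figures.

z = ln(6/4) / ln(164/21.4) = 0.4055 / 2.0365 = 0.1991
c = 4 / 21.4^0.1991 = 4 / 1.84 = 2.174
S₃ = 2.174 × 66.1^0.1991 = 2.174 × 2.304 ≈ 5.007

5.01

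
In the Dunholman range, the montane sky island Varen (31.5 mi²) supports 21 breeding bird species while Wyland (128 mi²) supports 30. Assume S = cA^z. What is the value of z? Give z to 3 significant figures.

Taking logs: ln S = ln c + z ln A, so z = (ln S₂ − ln S₁)/(ln A₂ − ln A₁).
z = ln(30/21) / ln(128/31.5) = ln(1.429) / ln(4.063) = 0.3567 / 1.4020 = 0.2544

0.254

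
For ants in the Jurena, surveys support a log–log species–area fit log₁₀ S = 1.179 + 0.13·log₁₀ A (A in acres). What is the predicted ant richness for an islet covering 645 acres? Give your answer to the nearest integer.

35 species

S = 15.1 × 645^0.13 = 15.1 × 2.319 ≈ 35.01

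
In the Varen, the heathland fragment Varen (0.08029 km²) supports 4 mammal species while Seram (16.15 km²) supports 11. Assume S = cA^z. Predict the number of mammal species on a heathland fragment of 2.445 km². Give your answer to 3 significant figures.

7.67

z = ln(11/4) / ln(16.15/0.08029) = 1.0116 / 5.3040 = 0.1907
c = 4 / 0.08029^0.1907 = 4 / 0.6181 = 6.471
S₃ = 6.471 × 2.445^0.1907 = 6.471 × 1.186 ≈ 7.674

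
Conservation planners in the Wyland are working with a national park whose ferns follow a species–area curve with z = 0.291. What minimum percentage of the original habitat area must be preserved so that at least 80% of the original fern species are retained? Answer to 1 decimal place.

Need (A_new/A_old)^0.291 = 0.8, so A_new/A_old = 0.8^(1/0.291) = 0.8^3.436
ln(A_new/A_old) = ln 0.8 / 0.291 = -0.2231 / 0.291 = -0.7668
A_new/A_old = e^-0.7668 ≈ 0.4645

46.4%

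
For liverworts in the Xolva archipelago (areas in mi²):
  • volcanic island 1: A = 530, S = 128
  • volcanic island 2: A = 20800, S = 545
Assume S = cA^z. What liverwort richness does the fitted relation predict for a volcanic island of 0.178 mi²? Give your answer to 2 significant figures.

5.4

z = ln(545/128) / ln(20800/530) = 1.4488 / 3.6698 = 0.3948
c = 128 / 530^0.3948 = 128 / 11.9 = 10.76
S₃ = 10.76 × 0.178^0.3948 = 10.76 × 0.5059 ≈ 5.443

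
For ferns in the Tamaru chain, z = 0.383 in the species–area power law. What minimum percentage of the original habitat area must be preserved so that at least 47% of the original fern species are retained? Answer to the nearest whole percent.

14%

Need (A_new/A_old)^0.383 = 0.47, so A_new/A_old = 0.47^(1/0.383) = 0.47^2.611
ln(A_new/A_old) = ln 0.47 / 0.383 = -0.7550 / 0.383 = -1.9713
A_new/A_old = e^-1.9713 ≈ 0.1393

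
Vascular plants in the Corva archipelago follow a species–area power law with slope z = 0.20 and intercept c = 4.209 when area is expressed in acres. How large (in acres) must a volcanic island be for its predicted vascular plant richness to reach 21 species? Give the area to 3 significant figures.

3090 acres

21 = 4.209 × A^0.2  ⇒  A^0.2 = 21/4.209 = 4.989
ln A = ln(4.989) / 0.2 = 1.6073 / 0.2 = 8.0365
A = e^8.0365 ≈ 3092 acres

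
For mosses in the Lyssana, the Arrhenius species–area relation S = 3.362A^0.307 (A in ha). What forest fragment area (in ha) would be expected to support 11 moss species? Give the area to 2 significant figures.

48 ha

11 = 3.362 × A^0.307  ⇒  A^0.307 = 11/3.362 = 3.272
ln A = ln(3.272) / 0.307 = 1.1854 / 0.307 = 3.8611
A = e^3.8611 ≈ 47.52 ha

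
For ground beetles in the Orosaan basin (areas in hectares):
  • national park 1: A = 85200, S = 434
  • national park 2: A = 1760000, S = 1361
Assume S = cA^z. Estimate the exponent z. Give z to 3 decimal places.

0.377

Taking logs: ln S = ln c + z ln A, so z = (ln S₂ − ln S₁)/(ln A₂ − ln A₁).
z = ln(1361/434) / ln(1760000/85200) = ln(3.136) / ln(20.66) = 1.1429 / 3.0281 = 0.3774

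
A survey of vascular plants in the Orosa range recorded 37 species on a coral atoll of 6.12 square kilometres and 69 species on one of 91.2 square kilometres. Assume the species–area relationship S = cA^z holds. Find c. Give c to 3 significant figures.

24.4

z = ln(S₂/S₁) / ln(A₂/A₁) = ln(69/37) / ln(91.2/6.12) = 0.6232 / 2.7015 = 0.2307
c = S₁ / A₁^z = 37 / 6.12^0.2307 = 37 / 1.519 = 24.36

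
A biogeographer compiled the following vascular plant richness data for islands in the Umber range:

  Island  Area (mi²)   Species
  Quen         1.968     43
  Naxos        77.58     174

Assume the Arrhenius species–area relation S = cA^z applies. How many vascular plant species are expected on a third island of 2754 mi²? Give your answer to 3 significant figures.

z = ln(174/43) / ln(77.58/1.968) = 1.3979 / 3.6743 = 0.3804
c = 43 / 1.968^0.3804 = 43 / 1.294 = 33.24
S₃ = 33.24 × 2754^0.3804 = 33.24 × 20.36 ≈ 676.6

677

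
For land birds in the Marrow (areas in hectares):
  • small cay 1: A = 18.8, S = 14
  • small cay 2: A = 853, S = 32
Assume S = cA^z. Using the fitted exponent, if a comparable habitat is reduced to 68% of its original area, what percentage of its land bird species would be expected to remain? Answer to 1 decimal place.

92.0%

z = ln(32/14) / ln(853/18.8) = 0.8267 / 3.8149 = 0.2167
S_new/S_old = (A_new/A_old)^z = 0.68^0.2167 = exp(0.2167 × -0.3857) = 0.9198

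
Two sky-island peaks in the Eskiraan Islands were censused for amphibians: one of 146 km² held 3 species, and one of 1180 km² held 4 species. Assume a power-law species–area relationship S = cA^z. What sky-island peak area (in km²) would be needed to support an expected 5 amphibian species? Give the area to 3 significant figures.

5970 km²

z = ln(4/3) / ln(1180/146) = 0.2877 / 2.0897 = 0.1377
c = 3 / 146^0.1377 = 3 / 1.986 = 1.511
A = (5/1.511)^(1/0.1377) ⇒ ln A = ln(3.31)/0.1377 = 8.6941
A = e^8.6941 ≈ 5968 km²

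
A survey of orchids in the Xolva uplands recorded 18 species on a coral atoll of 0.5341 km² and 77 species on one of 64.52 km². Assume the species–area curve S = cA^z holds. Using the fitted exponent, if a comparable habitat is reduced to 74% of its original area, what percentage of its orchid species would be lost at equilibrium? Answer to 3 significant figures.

8.72%

z = ln(77/18) / ln(64.52/0.5341) = 1.4534 / 4.7941 = 0.3032
S_new/S_old = (A_new/A_old)^z = 0.74^0.3032 = exp(0.3032 × -0.3011) = 0.9128
Fraction lost = 1 − 0.9128 = 0.08724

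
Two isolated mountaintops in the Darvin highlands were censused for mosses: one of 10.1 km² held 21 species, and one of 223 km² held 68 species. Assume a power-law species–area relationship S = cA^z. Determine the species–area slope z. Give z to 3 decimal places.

0.380

Taking logs: ln S = ln c + z ln A, so z = (ln S₂ − ln S₁)/(ln A₂ − ln A₁).
z = ln(68/21) / ln(223/10.1) = ln(3.238) / ln(22.08) = 1.1750 / 3.0946 = 0.3797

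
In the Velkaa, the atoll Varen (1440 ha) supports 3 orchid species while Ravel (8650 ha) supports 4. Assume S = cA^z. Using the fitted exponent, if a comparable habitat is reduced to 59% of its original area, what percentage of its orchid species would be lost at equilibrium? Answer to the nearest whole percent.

8%

z = ln(4/3) / ln(8650/1440) = 0.2877 / 1.7929 = 0.1605
S_new/S_old = (A_new/A_old)^z = 0.59^0.1605 = exp(0.1605 × -0.5276) = 0.9188
Fraction lost = 1 − 0.9188 = 0.08118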